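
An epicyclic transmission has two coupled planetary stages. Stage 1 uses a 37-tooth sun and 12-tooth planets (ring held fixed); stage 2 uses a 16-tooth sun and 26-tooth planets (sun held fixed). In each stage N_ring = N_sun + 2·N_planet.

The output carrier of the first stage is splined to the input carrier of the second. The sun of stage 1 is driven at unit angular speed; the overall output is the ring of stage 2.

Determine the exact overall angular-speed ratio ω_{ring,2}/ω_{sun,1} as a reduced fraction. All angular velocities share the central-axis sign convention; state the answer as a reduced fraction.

111/238

Stage 1: N_ring = 37 + 2·12 = 61
Stage 1: 37(ω_s−ω_c) = −61(ω_r−ω_c),  ω_r=0, ω_s=1
Stage 1: 37(1−ω_c) = −61(0−ω_c)  ⇒  98ω_c = 37  ⇒  ω_c = 37/98
  ⇒ ω_c¹/ω_s¹ = 37/98
Stage 2: N_ring = 16 + 2·26 = 68
Stage 2: 16(ω_s−ω_c) = −68(ω_r−ω_c),  ω_s=0, ω_c=1
Stage 2: ω_r = 1 − (16/68)(0−1) = 21/17
  ⇒ ω_r²/ω_c² = 21/17
Coupling ω_c² = ω_c¹ ⇒ overall = 37/98 × 21/17 = 111/238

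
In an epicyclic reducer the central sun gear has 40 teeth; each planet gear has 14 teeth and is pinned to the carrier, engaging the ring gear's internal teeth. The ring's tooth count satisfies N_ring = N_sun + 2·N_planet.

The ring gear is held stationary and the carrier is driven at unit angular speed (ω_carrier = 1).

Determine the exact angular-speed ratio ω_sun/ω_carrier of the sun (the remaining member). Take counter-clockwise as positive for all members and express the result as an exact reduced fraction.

N_ring = 40 + 2·14 = 68
40(ω_s−ω_c) = −68(ω_r−ω_c),  ω_r=0, ω_c=1
ω_s = 1 − (68/40)(0−1) = 27/10
ω_s/ω_c = 27/10

27/10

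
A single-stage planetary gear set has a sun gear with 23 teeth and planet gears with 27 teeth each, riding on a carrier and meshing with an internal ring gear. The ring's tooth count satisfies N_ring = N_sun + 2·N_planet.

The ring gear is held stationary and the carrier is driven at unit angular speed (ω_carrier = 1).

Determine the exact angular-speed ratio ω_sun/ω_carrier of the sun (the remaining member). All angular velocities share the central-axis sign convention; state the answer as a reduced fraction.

100/23

N_ring = 23 + 2·27 = 77
23(ω_s−ω_c) = −77(ω_r−ω_c),  ω_r=0, ω_c=1
ω_s = 1 − (77/23)(0−1) = 100/23
ω_s/ω_c = 100/23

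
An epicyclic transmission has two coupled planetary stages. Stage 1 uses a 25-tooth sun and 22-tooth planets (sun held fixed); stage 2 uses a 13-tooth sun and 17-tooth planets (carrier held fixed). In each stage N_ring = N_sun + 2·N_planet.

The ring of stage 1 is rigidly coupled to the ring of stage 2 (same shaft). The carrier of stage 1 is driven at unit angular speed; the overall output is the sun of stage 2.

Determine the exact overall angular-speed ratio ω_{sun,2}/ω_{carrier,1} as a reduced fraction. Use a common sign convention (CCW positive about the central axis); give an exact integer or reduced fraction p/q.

Stage 1: N_ring = 25 + 2·22 = 69
Stage 1: 25(ω_s−ω_c) = −69(ω_r−ω_c),  ω_s=0, ω_c=1
Stage 1: ω_r = 1 − (25/69)(0−1) = 94/69
  ⇒ ω_r¹/ω_c¹ = 94/69
Stage 2: N_ring = 13 + 2·17 = 47
Stage 2: 13(ω_s−ω_c) = −47(ω_r−ω_c),  ω_c=0, ω_r=1
Stage 2: ω_s = 0 − (47/13)(1−0) = -47/13
  ⇒ ω_s²/ω_r² = -47/13
Coupling ω_r² = ω_r¹ ⇒ overall = 94/69 × -47/13 = -4418/897

-4418/897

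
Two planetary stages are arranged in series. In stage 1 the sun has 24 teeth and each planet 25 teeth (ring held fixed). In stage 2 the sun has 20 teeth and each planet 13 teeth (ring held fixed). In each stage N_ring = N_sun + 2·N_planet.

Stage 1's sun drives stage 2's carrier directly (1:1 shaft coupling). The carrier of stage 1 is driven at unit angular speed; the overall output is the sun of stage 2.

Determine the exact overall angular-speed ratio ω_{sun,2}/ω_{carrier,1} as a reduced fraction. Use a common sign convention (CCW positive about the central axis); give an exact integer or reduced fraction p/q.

539/40

Stage 1: N_ring = 24 + 2·25 = 74
Stage 1: 24(ω_s−ω_c) = −74(ω_r−ω_c),  ω_r=0, ω_c=1
Stage 1: ω_s = 1 − (74/24)(0−1) = 49/12
  ⇒ ω_s¹/ω_c¹ = 49/12
Stage 2: N_ring = 20 + 2·13 = 46
Stage 2: 20(ω_s−ω_c) = −46(ω_r−ω_c),  ω_r=0, ω_c=1
Stage 2: ω_s = 1 − (46/20)(0−1) = 33/10
  ⇒ ω_s²/ω_c² = 33/10
Coupling ω_c² = ω_s¹ ⇒ overall = 49/12 × 33/10 = 539/40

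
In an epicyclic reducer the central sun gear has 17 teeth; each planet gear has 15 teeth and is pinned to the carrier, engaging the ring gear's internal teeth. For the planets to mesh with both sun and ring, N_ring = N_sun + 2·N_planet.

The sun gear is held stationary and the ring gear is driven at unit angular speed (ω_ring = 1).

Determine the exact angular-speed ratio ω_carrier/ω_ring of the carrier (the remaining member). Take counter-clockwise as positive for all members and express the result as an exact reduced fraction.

N_ring = 17 + 2·15 = 47
17(ω_s−ω_c) = −47(ω_r−ω_c),  ω_s=0, ω_r=1
17(0−ω_c) = −47(1−ω_c)  ⇒  64ω_c = 47  ⇒  ω_c = 47/64
ω_c/ω_r = 47/64

47/64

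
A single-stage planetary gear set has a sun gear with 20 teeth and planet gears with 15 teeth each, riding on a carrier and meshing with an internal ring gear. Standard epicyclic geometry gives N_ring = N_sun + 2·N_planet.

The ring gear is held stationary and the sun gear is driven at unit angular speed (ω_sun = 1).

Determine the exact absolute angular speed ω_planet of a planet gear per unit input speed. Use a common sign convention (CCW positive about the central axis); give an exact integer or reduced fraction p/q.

-2/3

N_ring = 20 + 2·15 = 50
20(ω_s−ω_c) = −50(ω_r−ω_c),  ω_r=0, ω_s=1
20(1−ω_c) = −50(0−ω_c)  ⇒  70ω_c = 20  ⇒  ω_c = 2/7
sun–planet: 20·(1−2/7) = −15·(ω_p−ω_c)  ⇒  ω_p−ω_c = −(20/15)·(5/7) = -20/21
ω_p = 2/7 − 20/21 = -2/3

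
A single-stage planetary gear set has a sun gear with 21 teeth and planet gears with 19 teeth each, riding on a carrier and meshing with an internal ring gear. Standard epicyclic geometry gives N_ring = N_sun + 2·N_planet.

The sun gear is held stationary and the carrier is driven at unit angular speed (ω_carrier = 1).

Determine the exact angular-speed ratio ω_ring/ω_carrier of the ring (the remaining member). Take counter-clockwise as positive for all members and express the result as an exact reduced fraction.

80/59

N_ring = 21 + 2·19 = 59
21(ω_s−ω_c) = −59(ω_r−ω_c),  ω_s=0, ω_c=1
ω_r = 1 − (21/59)(0−1) = 80/59
ω_r/ω_c = 80/59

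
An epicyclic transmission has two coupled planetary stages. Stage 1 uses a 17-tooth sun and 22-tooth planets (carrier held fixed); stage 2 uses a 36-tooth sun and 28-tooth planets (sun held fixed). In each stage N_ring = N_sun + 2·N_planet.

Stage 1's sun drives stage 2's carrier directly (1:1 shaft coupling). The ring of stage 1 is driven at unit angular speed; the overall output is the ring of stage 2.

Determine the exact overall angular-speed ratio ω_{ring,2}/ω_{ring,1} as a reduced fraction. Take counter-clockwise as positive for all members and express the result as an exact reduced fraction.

-1952/391

Stage 1: N_ring = 17 + 2·22 = 61
Stage 1: 17(ω_s−ω_c) = −61(ω_r−ω_c),  ω_c=0, ω_r=1
Stage 1: ω_s = 0 − (61/17)(1−0) = -61/17
  ⇒ ω_s¹/ω_r¹ = -61/17
Stage 2: N_ring = 36 + 2·28 = 92
Stage 2: 36(ω_s−ω_c) = −92(ω_r−ω_c),  ω_s=0, ω_c=1
Stage 2: ω_r = 1 − (36/92)(0−1) = 32/23
  ⇒ ω_r²/ω_c² = 32/23
Coupling ω_c² = ω_s¹ ⇒ overall = -61/17 × 32/23 = -1952/391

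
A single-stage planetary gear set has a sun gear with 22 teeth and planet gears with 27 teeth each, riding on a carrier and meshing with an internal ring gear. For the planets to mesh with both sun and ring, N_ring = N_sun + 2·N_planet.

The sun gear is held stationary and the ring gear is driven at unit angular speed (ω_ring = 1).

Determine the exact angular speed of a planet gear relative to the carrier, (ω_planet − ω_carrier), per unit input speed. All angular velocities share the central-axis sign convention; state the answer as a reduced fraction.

N_ring = 22 + 2·27 = 76
22(ω_s−ω_c) = −76(ω_r−ω_c),  ω_s=0, ω_r=1
22(0−ω_c) = −76(1−ω_c)  ⇒  98ω_c = 76  ⇒  ω_c = 38/49
sun–planet: 22·(0−38/49) = −27·(ω_p−ω_c)  ⇒  ω_p−ω_c = −(22/27)·(-38/49) = 836/1323

836/1323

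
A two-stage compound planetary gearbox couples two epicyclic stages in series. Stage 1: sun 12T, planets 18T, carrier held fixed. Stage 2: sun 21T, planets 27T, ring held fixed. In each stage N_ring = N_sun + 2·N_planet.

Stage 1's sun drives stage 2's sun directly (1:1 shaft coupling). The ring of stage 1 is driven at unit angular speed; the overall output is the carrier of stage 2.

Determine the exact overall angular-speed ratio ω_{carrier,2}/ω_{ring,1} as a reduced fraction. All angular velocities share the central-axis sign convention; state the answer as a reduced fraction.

-7/8

Stage 1: N_ring = 12 + 2·18 = 48
Stage 1: 12(ω_s−ω_c) = −48(ω_r−ω_c),  ω_c=0, ω_r=1
Stage 1: ω_s = 0 − (48/12)(1−0) = -4
  ⇒ ω_s¹/ω_r¹ = -4
Stage 2: N_ring = 21 + 2·27 = 75
Stage 2: 21(ω_s−ω_c) = −75(ω_r−ω_c),  ω_r=0, ω_s=1
Stage 2: 21(1−ω_c) = −75(0−ω_c)  ⇒  96ω_c = 21  ⇒  ω_c = 7/32
  ⇒ ω_c²/ω_s² = 7/32
Coupling ω_s² = ω_s¹ ⇒ overall = -4 × 7/32 = -7/8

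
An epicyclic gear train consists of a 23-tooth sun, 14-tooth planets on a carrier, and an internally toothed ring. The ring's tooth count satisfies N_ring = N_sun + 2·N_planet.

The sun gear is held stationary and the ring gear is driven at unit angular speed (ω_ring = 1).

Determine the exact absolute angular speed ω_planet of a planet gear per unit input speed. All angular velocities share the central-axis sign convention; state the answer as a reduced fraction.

N_ring = 23 + 2·14 = 51
23(ω_s−ω_c) = −51(ω_r−ω_c),  ω_s=0, ω_r=1
23(0−ω_c) = −51(1−ω_c)  ⇒  74ω_c = 51  ⇒  ω_c = 51/74
sun–planet: 23·(0−51/74) = −14·(ω_p−ω_c)  ⇒  ω_p−ω_c = −(23/14)·(-51/74) = 1173/1036
ω_p = 51/74 + 1173/1036 = 51/28

51/28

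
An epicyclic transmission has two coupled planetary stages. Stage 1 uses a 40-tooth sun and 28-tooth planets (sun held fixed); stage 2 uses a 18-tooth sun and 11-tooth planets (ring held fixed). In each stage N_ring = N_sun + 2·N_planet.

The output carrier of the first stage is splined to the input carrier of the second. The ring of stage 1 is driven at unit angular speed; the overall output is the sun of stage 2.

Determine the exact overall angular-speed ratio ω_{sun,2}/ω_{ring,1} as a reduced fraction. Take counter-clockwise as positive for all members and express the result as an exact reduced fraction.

116/51

Stage 1: N_ring = 40 + 2·28 = 96
Stage 1: 40(ω_s−ω_c) = −96(ω_r−ω_c),  ω_s=0, ω_r=1
Stage 1: 40(0−ω_c) = −96(1−ω_c)  ⇒  136ω_c = 96  ⇒  ω_c = 12/17
  ⇒ ω_c¹/ω_r¹ = 12/17
Stage 2: N_ring = 18 + 2·11 = 40
Stage 2: 18(ω_s−ω_c) = −40(ω_r−ω_c),  ω_r=0, ω_c=1
Stage 2: ω_s = 1 − (40/18)(0−1) = 29/9
  ⇒ ω_s²/ω_c² = 29/9
Coupling ω_c² = ω_c¹ ⇒ overall = 12/17 × 29/9 = 116/51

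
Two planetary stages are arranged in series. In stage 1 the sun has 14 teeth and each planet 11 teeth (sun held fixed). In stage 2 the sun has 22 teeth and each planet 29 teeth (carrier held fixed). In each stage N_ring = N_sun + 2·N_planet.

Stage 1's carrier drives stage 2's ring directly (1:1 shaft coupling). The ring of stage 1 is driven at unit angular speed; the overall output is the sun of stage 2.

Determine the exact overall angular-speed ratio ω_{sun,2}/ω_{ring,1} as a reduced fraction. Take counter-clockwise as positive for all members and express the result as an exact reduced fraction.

-144/55

Stage 1: N_ring = 14 + 2·11 = 36
Stage 1: 14(ω_s−ω_c) = −36(ω_r−ω_c),  ω_s=0, ω_r=1
Stage 1: 14(0−ω_c) = −36(1−ω_c)  ⇒  50ω_c = 36  ⇒  ω_c = 18/25
  ⇒ ω_c¹/ω_r¹ = 18/25
Stage 2: N_ring = 22 + 2·29 = 80
Stage 2: 22(ω_s−ω_c) = −80(ω_r−ω_c),  ω_c=0, ω_r=1
Stage 2: ω_s = 0 − (80/22)(1−0) = -40/11
  ⇒ ω_s²/ω_r² = -40/11
Coupling ω_r² = ω_c¹ ⇒ overall = 18/25 × -40/11 = -144/55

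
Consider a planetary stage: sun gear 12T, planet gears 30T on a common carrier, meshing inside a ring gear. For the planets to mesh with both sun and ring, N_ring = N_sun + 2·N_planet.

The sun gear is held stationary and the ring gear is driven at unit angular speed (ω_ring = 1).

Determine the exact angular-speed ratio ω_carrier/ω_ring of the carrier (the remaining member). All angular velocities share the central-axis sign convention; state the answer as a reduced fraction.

N_ring = 12 + 2·30 = 72
12(ω_s−ω_c) = −72(ω_r−ω_c),  ω_s=0, ω_r=1
12(0−ω_c) = −72(1−ω_c)  ⇒  84ω_c = 72  ⇒  ω_c = 6/7
ω_c/ω_r = 6/7

6/7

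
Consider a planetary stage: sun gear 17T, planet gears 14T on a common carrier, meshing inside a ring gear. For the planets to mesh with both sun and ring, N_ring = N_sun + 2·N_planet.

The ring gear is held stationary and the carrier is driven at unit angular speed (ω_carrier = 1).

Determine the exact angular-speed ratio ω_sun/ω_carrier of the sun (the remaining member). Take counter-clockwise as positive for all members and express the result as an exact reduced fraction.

N_ring = 17 + 2·14 = 45
17(ω_s−ω_c) = −45(ω_r−ω_c),  ω_r=0, ω_c=1
ω_s = 1 − (45/17)(0−1) = 62/17
ω_s/ω_c = 62/17

62/17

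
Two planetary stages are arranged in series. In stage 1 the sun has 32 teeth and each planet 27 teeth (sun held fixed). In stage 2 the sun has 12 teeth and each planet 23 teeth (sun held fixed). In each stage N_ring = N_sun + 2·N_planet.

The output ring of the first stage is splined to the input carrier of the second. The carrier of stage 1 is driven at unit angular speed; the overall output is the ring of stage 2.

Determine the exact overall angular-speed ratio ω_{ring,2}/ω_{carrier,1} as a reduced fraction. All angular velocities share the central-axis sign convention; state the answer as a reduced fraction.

Stage 1: N_ring = 32 + 2·27 = 86
Stage 1: 32(ω_s−ω_c) = −86(ω_r−ω_c),  ω_s=0, ω_c=1
Stage 1: ω_r = 1 − (32/86)(0−1) = 59/43
  ⇒ ω_r¹/ω_c¹ = 59/43
Stage 2: N_ring = 12 + 2·23 = 58
Stage 2: 12(ω_s−ω_c) = −58(ω_r−ω_c),  ω_s=0, ω_c=1
Stage 2: ω_r = 1 − (12/58)(0−1) = 35/29
  ⇒ ω_r²/ω_c² = 35/29
Coupling ω_c² = ω_r¹ ⇒ overall = 59/43 × 35/29 = 2065/1247

2065/1247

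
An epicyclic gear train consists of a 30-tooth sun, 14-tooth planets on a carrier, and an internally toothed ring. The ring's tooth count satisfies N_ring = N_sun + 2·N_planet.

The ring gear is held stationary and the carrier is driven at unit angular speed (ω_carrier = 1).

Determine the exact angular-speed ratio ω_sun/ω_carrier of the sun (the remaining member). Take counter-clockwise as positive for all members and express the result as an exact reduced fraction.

N_ring = 30 + 2·14 = 58
30(ω_s−ω_c) = −58(ω_r−ω_c),  ω_r=0, ω_c=1
ω_s = 1 − (58/30)(0−1) = 44/15
ω_s/ω_c = 44/15

44/15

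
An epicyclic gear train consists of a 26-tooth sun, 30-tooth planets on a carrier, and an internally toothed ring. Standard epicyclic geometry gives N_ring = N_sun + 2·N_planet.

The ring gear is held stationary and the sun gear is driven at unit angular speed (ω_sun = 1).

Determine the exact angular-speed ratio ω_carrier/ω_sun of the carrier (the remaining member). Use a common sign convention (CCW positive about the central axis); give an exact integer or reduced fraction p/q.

13/56

N_ring = 26 + 2·30 = 86
26(ω_s−ω_c) = −86(ω_r−ω_c),  ω_r=0, ω_s=1
26(1−ω_c) = −86(0−ω_c)  ⇒  112ω_c = 26  ⇒  ω_c = 13/56
ω_c/ω_s = 13/56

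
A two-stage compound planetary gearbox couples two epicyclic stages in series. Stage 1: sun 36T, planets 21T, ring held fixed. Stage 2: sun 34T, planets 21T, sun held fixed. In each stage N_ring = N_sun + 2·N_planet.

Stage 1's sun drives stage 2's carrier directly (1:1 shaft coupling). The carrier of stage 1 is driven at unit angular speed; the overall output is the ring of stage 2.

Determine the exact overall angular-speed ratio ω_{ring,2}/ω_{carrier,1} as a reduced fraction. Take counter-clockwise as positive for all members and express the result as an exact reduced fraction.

55/12

Stage 1: N_ring = 36 + 2·21 = 78
Stage 1: 36(ω_s−ω_c) = −78(ω_r−ω_c),  ω_r=0, ω_c=1
Stage 1: ω_s = 1 − (78/36)(0−1) = 19/6
  ⇒ ω_s¹/ω_c¹ = 19/6
Stage 2: N_ring = 34 + 2·21 = 76
Stage 2: 34(ω_s−ω_c) = −76(ω_r−ω_c),  ω_s=0, ω_c=1
Stage 2: ω_r = 1 − (34/76)(0−1) = 55/38
  ⇒ ω_r²/ω_c² = 55/38
Coupling ω_c² = ω_s¹ ⇒ overall = 19/6 × 55/38 = 55/12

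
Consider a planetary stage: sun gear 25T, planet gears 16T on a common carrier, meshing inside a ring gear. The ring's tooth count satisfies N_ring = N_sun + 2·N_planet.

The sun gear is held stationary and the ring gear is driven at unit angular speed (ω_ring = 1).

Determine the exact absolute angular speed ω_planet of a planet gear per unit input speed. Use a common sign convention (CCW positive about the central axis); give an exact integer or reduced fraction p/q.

N_ring = 25 + 2·16 = 57
25(ω_s−ω_c) = −57(ω_r−ω_c),  ω_s=0, ω_r=1
25(0−ω_c) = −57(1−ω_c)  ⇒  82ω_c = 57  ⇒  ω_c = 57/82
sun–planet: 25·(0−57/82) = −16·(ω_p−ω_c)  ⇒  ω_p−ω_c = −(25/16)·(-57/82) = 1425/1312
ω_p = 57/82 + 1425/1312 = 57/32

57/32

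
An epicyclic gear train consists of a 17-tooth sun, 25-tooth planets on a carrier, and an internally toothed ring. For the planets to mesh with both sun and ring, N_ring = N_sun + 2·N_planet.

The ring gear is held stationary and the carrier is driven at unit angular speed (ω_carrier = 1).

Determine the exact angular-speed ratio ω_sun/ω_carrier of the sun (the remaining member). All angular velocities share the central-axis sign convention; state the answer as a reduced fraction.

84/17

N_ring = 17 + 2·25 = 67
17(ω_s−ω_c) = −67(ω_r−ω_c),  ω_r=0, ω_c=1
ω_s = 1 − (67/17)(0−1) = 84/17
ω_s/ω_c = 84/17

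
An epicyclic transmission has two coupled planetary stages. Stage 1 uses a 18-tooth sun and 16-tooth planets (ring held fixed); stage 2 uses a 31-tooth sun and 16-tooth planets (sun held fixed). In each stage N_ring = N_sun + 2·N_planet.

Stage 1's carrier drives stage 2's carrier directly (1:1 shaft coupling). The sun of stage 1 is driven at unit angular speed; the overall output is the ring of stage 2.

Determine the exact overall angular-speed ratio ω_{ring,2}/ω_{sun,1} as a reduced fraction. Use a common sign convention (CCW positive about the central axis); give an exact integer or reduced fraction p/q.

47/119

Stage 1: N_ring = 18 + 2·16 = 50
Stage 1: 18(ω_s−ω_c) = −50(ω_r−ω_c),  ω_r=0, ω_s=1
Stage 1: 18(1−ω_c) = −50(0−ω_c)  ⇒  68ω_c = 18  ⇒  ω_c = 9/34
  ⇒ ω_c¹/ω_s¹ = 9/34
Stage 2: N_ring = 31 + 2·16 = 63
Stage 2: 31(ω_s−ω_c) = −63(ω_r−ω_c),  ω_s=0, ω_c=1
Stage 2: ω_r = 1 − (31/63)(0−1) = 94/63
  ⇒ ω_r²/ω_c² = 94/63
Coupling ω_c² = ω_c¹ ⇒ overall = 9/34 × 94/63 = 47/119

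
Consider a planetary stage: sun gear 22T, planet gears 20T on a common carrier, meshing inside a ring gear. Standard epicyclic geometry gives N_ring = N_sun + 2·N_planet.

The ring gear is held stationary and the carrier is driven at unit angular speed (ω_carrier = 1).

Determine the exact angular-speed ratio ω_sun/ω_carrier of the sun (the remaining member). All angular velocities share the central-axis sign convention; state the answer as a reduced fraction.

42/11

N_ring = 22 + 2·20 = 62
22(ω_s−ω_c) = −62(ω_r−ω_c),  ω_r=0, ω_c=1
ω_s = 1 − (62/22)(0−1) = 42/11
ω_s/ω_c = 42/11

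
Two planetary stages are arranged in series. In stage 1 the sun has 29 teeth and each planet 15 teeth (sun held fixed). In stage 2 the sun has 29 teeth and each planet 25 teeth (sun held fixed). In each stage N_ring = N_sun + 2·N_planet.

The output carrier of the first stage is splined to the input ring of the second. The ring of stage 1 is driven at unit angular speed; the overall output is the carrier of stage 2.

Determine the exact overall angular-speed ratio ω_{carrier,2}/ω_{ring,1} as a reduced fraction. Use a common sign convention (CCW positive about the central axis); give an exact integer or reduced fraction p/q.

4661/9504

Stage 1: N_ring = 29 + 2·15 = 59
Stage 1: 29(ω_s−ω_c) = −59(ω_r−ω_c),  ω_s=0, ω_r=1
Stage 1: 29(0−ω_c) = −59(1−ω_c)  ⇒  88ω_c = 59  ⇒  ω_c = 59/88
  ⇒ ω_c¹/ω_r¹ = 59/88
Stage 2: N_ring = 29 + 2·25 = 79
Stage 2: 29(ω_s−ω_c) = −79(ω_r−ω_c),  ω_s=0, ω_r=1
Stage 2: 29(0−ω_c) = −79(1−ω_c)  ⇒  108ω_c = 79  ⇒  ω_c = 79/108
  ⇒ ω_c²/ω_r² = 79/108
Coupling ω_r² = ω_c¹ ⇒ overall = 59/88 × 79/108 = 4661/9504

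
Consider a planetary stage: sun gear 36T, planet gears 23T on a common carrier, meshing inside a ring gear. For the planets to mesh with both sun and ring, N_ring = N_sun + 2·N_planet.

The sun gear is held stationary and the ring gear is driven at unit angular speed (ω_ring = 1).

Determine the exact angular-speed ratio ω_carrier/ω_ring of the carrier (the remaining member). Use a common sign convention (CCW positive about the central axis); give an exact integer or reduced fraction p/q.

N_ring = 36 + 2·23 = 82
36(ω_s−ω_c) = −82(ω_r−ω_c),  ω_s=0, ω_r=1
36(0−ω_c) = −82(1−ω_c)  ⇒  118ω_c = 82  ⇒  ω_c = 41/59
ω_c/ω_r = 41/59

41/59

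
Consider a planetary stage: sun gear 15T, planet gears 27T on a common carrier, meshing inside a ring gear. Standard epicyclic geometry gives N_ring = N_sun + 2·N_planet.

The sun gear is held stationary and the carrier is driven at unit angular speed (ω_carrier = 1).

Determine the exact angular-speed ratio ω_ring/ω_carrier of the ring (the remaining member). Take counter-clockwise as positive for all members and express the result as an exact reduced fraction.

N_ring = 15 + 2·27 = 69
15(ω_s−ω_c) = −69(ω_r−ω_c),  ω_s=0, ω_c=1
ω_r = 1 − (15/69)(0−1) = 28/23
ω_r/ω_c = 28/23

28/23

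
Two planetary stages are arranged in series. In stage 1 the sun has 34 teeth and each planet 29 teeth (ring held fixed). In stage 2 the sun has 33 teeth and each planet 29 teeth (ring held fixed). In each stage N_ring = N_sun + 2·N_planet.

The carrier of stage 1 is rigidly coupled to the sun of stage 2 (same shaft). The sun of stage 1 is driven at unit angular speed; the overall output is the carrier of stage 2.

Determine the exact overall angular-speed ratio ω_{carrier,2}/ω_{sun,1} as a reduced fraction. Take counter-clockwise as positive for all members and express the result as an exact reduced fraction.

Stage 1: N_ring = 34 + 2·29 = 92
Stage 1: 34(ω_s−ω_c) = −92(ω_r−ω_c),  ω_r=0, ω_s=1
Stage 1: 34(1−ω_c) = −92(0−ω_c)  ⇒  126ω_c = 34  ⇒  ω_c = 17/63
  ⇒ ω_c¹/ω_s¹ = 17/63
Stage 2: N_ring = 33 + 2·29 = 91
Stage 2: 33(ω_s−ω_c) = −91(ω_r−ω_c),  ω_r=0, ω_s=1
Stage 2: 33(1−ω_c) = −91(0−ω_c)  ⇒  124ω_c = 33  ⇒  ω_c = 33/124
  ⇒ ω_c²/ω_s² = 33/124
Coupling ω_s² = ω_c¹ ⇒ overall = 17/63 × 33/124 = 187/2604

187/2604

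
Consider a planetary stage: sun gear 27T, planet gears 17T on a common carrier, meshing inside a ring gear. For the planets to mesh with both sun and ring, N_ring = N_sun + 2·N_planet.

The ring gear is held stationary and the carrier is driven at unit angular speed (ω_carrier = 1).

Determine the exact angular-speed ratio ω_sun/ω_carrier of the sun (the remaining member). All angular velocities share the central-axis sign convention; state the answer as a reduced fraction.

88/27

N_ring = 27 + 2·17 = 61
27(ω_s−ω_c) = −61(ω_r−ω_c),  ω_r=0, ω_c=1
ω_s = 1 − (61/27)(0−1) = 88/27
ω_s/ω_c = 88/27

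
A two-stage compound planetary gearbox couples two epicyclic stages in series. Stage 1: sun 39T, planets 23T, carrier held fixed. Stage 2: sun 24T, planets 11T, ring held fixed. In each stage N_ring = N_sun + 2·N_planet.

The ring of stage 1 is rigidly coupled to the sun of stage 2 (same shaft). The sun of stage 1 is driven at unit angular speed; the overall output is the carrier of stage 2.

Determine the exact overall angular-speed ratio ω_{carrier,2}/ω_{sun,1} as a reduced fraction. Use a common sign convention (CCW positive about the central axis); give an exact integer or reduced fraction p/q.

Stage 1: N_ring = 39 + 2·23 = 85
Stage 1: 39(ω_s−ω_c) = −85(ω_r−ω_c),  ω_c=0, ω_s=1
Stage 1: ω_r = 0 − (39/85)(1−0) = -39/85
  ⇒ ω_r¹/ω_s¹ = -39/85
Stage 2: N_ring = 24 + 2·11 = 46
Stage 2: 24(ω_s−ω_c) = −46(ω_r−ω_c),  ω_r=0, ω_s=1
Stage 2: 24(1−ω_c) = −46(0−ω_c)  ⇒  70ω_c = 24  ⇒  ω_c = 12/35
  ⇒ ω_c²/ω_s² = 12/35
Coupling ω_s² = ω_r¹ ⇒ overall = -39/85 × 12/35 = -468/2975

-468/2975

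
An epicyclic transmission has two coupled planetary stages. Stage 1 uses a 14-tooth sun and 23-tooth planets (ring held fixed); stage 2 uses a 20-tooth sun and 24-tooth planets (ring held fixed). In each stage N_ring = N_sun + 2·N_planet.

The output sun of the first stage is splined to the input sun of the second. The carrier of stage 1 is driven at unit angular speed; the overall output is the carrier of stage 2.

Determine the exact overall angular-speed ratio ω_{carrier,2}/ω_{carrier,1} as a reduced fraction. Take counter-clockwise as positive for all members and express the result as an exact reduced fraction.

Stage 1: N_ring = 14 + 2·23 = 60
Stage 1: 14(ω_s−ω_c) = −60(ω_r−ω_c),  ω_r=0, ω_c=1
Stage 1: ω_s = 1 − (60/14)(0−1) = 37/7
  ⇒ ω_s¹/ω_c¹ = 37/7
Stage 2: N_ring = 20 + 2·24 = 68
Stage 2: 20(ω_s−ω_c) = −68(ω_r−ω_c),  ω_r=0, ω_s=1
Stage 2: 20(1−ω_c) = −68(0−ω_c)  ⇒  88ω_c = 20  ⇒  ω_c = 5/22
  ⇒ ω_c²/ω_s² = 5/22
Coupling ω_s² = ω_s¹ ⇒ overall = 37/7 × 5/22 = 185/154

185/154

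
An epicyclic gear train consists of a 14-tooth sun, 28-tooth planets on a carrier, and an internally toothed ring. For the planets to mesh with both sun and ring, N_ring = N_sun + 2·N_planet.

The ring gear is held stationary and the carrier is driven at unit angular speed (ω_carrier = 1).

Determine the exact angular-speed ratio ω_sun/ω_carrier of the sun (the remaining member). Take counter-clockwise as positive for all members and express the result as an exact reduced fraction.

6

N_ring = 14 + 2·28 = 70
14(ω_s−ω_c) = −70(ω_r−ω_c),  ω_r=0, ω_c=1
ω_s = 1 − (70/14)(0−1) = 6
ω_s/ω_c = 6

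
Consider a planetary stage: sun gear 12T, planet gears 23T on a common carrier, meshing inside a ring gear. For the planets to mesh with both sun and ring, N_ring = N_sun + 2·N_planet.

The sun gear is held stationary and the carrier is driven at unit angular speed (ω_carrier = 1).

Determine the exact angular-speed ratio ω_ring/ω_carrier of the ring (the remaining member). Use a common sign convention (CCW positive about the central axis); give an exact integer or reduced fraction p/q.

N_ring = 12 + 2·23 = 58
12(ω_s−ω_c) = −58(ω_r−ω_c),  ω_s=0, ω_c=1
ω_r = 1 − (12/58)(0−1) = 35/29
ω_r/ω_c = 35/29

35/29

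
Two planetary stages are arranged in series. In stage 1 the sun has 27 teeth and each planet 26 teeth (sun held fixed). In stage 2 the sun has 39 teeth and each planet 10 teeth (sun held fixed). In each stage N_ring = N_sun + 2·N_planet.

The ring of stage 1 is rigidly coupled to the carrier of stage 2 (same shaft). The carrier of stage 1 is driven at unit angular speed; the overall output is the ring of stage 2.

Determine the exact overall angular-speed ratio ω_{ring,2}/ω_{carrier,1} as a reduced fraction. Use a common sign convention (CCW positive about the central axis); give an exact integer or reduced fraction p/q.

10388/4661

Stage 1: N_ring = 27 + 2·26 = 79
Stage 1: 27(ω_s−ω_c) = −79(ω_r−ω_c),  ω_s=0, ω_c=1
Stage 1: ω_r = 1 − (27/79)(0−1) = 106/79
  ⇒ ω_r¹/ω_c¹ = 106/79
Stage 2: N_ring = 39 + 2·10 = 59
Stage 2: 39(ω_s−ω_c) = −59(ω_r−ω_c),  ω_s=0, ω_c=1
Stage 2: ω_r = 1 − (39/59)(0−1) = 98/59
  ⇒ ω_r²/ω_c² = 98/59
Coupling ω_c² = ω_r¹ ⇒ overall = 106/79 × 98/59 = 10388/4661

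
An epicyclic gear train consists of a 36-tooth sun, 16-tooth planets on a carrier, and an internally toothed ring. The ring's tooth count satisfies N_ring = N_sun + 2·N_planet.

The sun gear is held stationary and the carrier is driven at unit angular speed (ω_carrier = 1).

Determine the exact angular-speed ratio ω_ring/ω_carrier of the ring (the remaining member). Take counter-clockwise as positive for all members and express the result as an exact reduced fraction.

N_ring = 36 + 2·16 = 68
36(ω_s−ω_c) = −68(ω_r−ω_c),  ω_s=0, ω_c=1
ω_r = 1 − (36/68)(0−1) = 26/17
ω_r/ω_c = 26/17

26/17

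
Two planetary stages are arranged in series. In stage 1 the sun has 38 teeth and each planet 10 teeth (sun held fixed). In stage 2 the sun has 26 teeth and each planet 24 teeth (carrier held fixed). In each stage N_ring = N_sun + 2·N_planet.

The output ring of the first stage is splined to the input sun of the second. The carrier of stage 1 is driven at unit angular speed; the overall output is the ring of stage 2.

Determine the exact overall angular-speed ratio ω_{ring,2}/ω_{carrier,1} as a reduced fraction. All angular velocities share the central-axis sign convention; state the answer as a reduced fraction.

Stage 1: N_ring = 38 + 2·10 = 58
Stage 1: 38(ω_s−ω_c) = −58(ω_r−ω_c),  ω_s=0, ω_c=1
Stage 1: ω_r = 1 − (38/58)(0−1) = 48/29
  ⇒ ω_r¹/ω_c¹ = 48/29
Stage 2: N_ring = 26 + 2·24 = 74
Stage 2: 26(ω_s−ω_c) = −74(ω_r−ω_c),  ω_c=0, ω_s=1
Stage 2: ω_r = 0 − (26/74)(1−0) = -13/37
  ⇒ ω_r²/ω_s² = -13/37
Coupling ω_s² = ω_r¹ ⇒ overall = 48/29 × -13/37 = -624/1073

-624/1073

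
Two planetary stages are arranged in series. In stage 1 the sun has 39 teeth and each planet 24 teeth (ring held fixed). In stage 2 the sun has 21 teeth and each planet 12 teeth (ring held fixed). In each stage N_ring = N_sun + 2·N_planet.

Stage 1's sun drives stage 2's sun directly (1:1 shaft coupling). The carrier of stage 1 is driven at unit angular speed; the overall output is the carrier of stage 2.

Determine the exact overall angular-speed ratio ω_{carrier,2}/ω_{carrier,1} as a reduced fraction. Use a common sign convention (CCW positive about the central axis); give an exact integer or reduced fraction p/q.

147/143

Stage 1: N_ring = 39 + 2·24 = 87
Stage 1: 39(ω_s−ω_c) = −87(ω_r−ω_c),  ω_r=0, ω_c=1
Stage 1: ω_s = 1 − (87/39)(0−1) = 42/13
  ⇒ ω_s¹/ω_c¹ = 42/13
Stage 2: N_ring = 21 + 2·12 = 45
Stage 2: 21(ω_s−ω_c) = −45(ω_r−ω_c),  ω_r=0, ω_s=1
Stage 2: 21(1−ω_c) = −45(0−ω_c)  ⇒  66ω_c = 21  ⇒  ω_c = 7/22
  ⇒ ω_c²/ω_s² = 7/22
Coupling ω_s² = ω_s¹ ⇒ overall = 42/13 × 7/22 = 147/143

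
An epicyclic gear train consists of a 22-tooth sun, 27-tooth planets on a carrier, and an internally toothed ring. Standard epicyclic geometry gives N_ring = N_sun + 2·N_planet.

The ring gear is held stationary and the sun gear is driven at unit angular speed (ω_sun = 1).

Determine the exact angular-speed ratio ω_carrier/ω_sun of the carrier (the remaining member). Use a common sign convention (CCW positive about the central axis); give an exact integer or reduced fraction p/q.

N_ring = 22 + 2·27 = 76
22(ω_s−ω_c) = −76(ω_r−ω_c),  ω_r=0, ω_s=1
22(1−ω_c) = −76(0−ω_c)  ⇒  98ω_c = 22  ⇒  ω_c = 11/49
ω_c/ω_s = 11/49

11/49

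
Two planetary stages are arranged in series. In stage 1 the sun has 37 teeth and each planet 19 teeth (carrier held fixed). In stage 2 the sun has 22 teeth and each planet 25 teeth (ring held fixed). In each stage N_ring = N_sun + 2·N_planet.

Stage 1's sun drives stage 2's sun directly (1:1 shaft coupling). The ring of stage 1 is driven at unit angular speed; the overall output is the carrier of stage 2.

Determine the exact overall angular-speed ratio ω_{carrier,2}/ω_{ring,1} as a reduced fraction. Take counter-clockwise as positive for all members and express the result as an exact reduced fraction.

-825/1739

Stage 1: N_ring = 37 + 2·19 = 75
Stage 1: 37(ω_s−ω_c) = −75(ω_r−ω_c),  ω_c=0, ω_r=1
Stage 1: ω_s = 0 − (75/37)(1−0) = -75/37
  ⇒ ω_s¹/ω_r¹ = -75/37
Stage 2: N_ring = 22 + 2·25 = 72
Stage 2: 22(ω_s−ω_c) = −72(ω_r−ω_c),  ω_r=0, ω_s=1
Stage 2: 22(1−ω_c) = −72(0−ω_c)  ⇒  94ω_c = 22  ⇒  ω_c = 11/47
  ⇒ ω_c²/ω_s² = 11/47
Coupling ω_s² = ω_s¹ ⇒ overall = -75/37 × 11/47 = -825/1739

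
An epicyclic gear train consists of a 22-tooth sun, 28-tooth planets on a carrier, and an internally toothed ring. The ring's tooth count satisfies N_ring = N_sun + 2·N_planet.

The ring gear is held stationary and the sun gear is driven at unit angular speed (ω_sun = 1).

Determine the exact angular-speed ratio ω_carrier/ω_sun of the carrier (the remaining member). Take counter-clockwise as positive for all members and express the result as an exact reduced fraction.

N_ring = 22 + 2·28 = 78
22(ω_s−ω_c) = −78(ω_r−ω_c),  ω_r=0, ω_s=1
22(1−ω_c) = −78(0−ω_c)  ⇒  100ω_c = 22  ⇒  ω_c = 11/50
ω_c/ω_s = 11/50

11/50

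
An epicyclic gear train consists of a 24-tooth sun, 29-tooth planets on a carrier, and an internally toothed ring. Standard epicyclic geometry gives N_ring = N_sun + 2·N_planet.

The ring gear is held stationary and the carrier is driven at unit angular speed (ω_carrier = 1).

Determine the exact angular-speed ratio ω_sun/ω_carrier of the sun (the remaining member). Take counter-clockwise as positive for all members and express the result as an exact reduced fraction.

N_ring = 24 + 2·29 = 82
24(ω_s−ω_c) = −82(ω_r−ω_c),  ω_r=0, ω_c=1
ω_s = 1 − (82/24)(0−1) = 53/12
ω_s/ω_c = 53/12

53/12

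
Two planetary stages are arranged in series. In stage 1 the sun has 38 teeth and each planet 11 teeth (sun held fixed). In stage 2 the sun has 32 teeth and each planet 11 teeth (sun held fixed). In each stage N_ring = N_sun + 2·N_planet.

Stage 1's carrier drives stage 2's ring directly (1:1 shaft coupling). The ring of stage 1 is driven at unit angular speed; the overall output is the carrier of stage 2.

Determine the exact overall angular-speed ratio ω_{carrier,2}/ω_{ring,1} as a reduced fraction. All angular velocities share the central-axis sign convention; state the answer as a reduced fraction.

Stage 1: N_ring = 38 + 2·11 = 60
Stage 1: 38(ω_s−ω_c) = −60(ω_r−ω_c),  ω_s=0, ω_r=1
Stage 1: 38(0−ω_c) = −60(1−ω_c)  ⇒  98ω_c = 60  ⇒  ω_c = 30/49
  ⇒ ω_c¹/ω_r¹ = 30/49
Stage 2: N_ring = 32 + 2·11 = 54
Stage 2: 32(ω_s−ω_c) = −54(ω_r−ω_c),  ω_s=0, ω_r=1
Stage 2: 32(0−ω_c) = −54(1−ω_c)  ⇒  86ω_c = 54  ⇒  ω_c = 27/43
  ⇒ ω_c²/ω_r² = 27/43
Coupling ω_r² = ω_c¹ ⇒ overall = 30/49 × 27/43 = 810/2107

810/2107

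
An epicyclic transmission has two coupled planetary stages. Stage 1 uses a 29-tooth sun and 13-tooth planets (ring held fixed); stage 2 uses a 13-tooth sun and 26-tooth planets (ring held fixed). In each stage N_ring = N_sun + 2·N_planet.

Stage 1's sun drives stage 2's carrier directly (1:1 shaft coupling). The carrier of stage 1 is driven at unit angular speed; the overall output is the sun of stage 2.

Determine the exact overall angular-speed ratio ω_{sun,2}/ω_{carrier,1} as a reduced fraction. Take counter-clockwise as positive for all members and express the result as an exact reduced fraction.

Stage 1: N_ring = 29 + 2·13 = 55
Stage 1: 29(ω_s−ω_c) = −55(ω_r−ω_c),  ω_r=0, ω_c=1
Stage 1: ω_s = 1 − (55/29)(0−1) = 84/29
  ⇒ ω_s¹/ω_c¹ = 84/29
Stage 2: N_ring = 13 + 2·26 = 65
Stage 2: 13(ω_s−ω_c) = −65(ω_r−ω_c),  ω_r=0, ω_c=1
Stage 2: ω_s = 1 − (65/13)(0−1) = 6
  ⇒ ω_s²/ω_c² = 6
Coupling ω_c² = ω_s¹ ⇒ overall = 84/29 × 6 = 504/29

504/29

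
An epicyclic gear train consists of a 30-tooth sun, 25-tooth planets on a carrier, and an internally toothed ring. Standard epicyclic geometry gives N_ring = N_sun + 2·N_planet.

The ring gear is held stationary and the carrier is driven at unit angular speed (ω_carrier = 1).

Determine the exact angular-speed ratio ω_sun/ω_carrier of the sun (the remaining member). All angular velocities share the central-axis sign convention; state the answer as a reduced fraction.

11/3

N_ring = 30 + 2·25 = 80
30(ω_s−ω_c) = −80(ω_r−ω_c),  ω_r=0, ω_c=1
ω_s = 1 − (80/30)(0−1) = 11/3
ω_s/ω_c = 11/3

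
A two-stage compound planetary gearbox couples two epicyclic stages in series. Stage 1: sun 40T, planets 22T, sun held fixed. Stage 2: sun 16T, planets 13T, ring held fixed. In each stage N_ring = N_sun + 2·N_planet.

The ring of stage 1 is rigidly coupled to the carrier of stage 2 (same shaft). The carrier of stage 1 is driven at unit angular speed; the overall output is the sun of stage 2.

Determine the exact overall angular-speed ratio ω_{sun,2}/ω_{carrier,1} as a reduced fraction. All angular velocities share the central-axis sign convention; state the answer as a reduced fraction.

899/168

Stage 1: N_ring = 40 + 2·22 = 84
Stage 1: 40(ω_s−ω_c) = −84(ω_r−ω_c),  ω_s=0, ω_c=1
Stage 1: ω_r = 1 − (40/84)(0−1) = 31/21
  ⇒ ω_r¹/ω_c¹ = 31/21
Stage 2: N_ring = 16 + 2·13 = 42
Stage 2: 16(ω_s−ω_c) = −42(ω_r−ω_c),  ω_r=0, ω_c=1
Stage 2: ω_s = 1 − (42/16)(0−1) = 29/8
  ⇒ ω_s²/ω_c² = 29/8
Coupling ω_c² = ω_r¹ ⇒ overall = 31/21 × 29/8 = 899/168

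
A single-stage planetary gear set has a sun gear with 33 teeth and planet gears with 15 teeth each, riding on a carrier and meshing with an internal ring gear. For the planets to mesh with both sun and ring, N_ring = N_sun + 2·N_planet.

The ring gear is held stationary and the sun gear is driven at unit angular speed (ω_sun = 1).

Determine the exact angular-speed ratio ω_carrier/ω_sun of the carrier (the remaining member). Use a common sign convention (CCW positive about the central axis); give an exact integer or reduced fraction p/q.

N_ring = 33 + 2·15 = 63
33(ω_s−ω_c) = −63(ω_r−ω_c),  ω_r=0, ω_s=1
33(1−ω_c) = −63(0−ω_c)  ⇒  96ω_c = 33  ⇒  ω_c = 11/32
ω_c/ω_s = 11/32

11/32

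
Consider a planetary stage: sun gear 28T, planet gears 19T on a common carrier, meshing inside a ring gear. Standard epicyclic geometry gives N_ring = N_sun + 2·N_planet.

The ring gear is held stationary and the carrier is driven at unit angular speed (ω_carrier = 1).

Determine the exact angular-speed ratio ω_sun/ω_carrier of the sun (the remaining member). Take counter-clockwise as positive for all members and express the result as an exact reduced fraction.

47/14

N_ring = 28 + 2·19 = 66
28(ω_s−ω_c) = −66(ω_r−ω_c),  ω_r=0, ω_c=1
ω_s = 1 − (66/28)(0−1) = 47/14
ω_s/ω_c = 47/14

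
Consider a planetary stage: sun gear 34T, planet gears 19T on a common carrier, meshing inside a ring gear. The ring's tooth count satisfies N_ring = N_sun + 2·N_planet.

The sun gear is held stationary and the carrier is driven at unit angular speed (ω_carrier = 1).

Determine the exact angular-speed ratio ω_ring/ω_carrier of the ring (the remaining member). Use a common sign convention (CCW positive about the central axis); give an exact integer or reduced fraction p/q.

N_ring = 34 + 2·19 = 72
34(ω_s−ω_c) = −72(ω_r−ω_c),  ω_s=0, ω_c=1
ω_r = 1 − (34/72)(0−1) = 53/36
ω_r/ω_c = 53/36

53/36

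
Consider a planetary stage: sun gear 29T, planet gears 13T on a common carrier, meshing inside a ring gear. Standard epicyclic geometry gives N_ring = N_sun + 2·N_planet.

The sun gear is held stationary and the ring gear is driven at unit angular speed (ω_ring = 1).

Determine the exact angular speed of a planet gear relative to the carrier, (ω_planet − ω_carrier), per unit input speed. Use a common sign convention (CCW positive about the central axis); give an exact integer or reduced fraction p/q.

1595/1092

N_ring = 29 + 2·13 = 55
29(ω_s−ω_c) = −55(ω_r−ω_c),  ω_s=0, ω_r=1
29(0−ω_c) = −55(1−ω_c)  ⇒  84ω_c = 55  ⇒  ω_c = 55/84
sun–planet: 29·(0−55/84) = −13·(ω_p−ω_c)  ⇒  ω_p−ω_c = −(29/13)·(-55/84) = 1595/1092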